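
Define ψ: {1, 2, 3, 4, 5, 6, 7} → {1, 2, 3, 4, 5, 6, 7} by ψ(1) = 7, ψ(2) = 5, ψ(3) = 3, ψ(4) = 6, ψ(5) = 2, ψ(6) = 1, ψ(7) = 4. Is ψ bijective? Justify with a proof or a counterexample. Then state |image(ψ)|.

7

The values 7, 5, 3, 6, 2, 1, 4 are a permutation of {1, 2, 3, 4, 5, 6, 7}: each element appears exactly once.
So ψ is injective and surjective, hence bijective.
The image of ψ is {1, 2, 3, 4, 5, 6, 7}, which has 7 elements.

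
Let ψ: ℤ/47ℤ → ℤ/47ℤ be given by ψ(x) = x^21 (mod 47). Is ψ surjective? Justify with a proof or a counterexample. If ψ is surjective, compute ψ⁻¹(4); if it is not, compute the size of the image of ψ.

Since 47 is prime, the nonzero elements of ℤ/47ℤ form a cyclic group of order 46.
As gcd(21, 46) = 1, raising to the 21st power is a bijection on this group: if x_1^21 ≡ x_2^21 then (x_1x_2^{−1})^21 = 1, and the only element of order dividing gcd(21, 46) = 1 is 1, so x_1 = x_2.
With ψ(0) = 0 this makes ψ injective on all of ℤ/47ℤ, hence bijective (finite equal-size domain and codomain). In particular ψ is surjective.
Since ψ is surjective, we find the preimage of 4. The inverse of x ↦ x^21 on (ℤ/47ℤ)^× is x ↦ x^11, because 21·11 = 231 = 5·46 + 1 ≡ 1 (mod 46) and x^{46} = 1 for x ≠ 0 (Fermat). So ψ⁻¹(4) = 4^11 mod 47.
Repeated squaring mod 47: 4^1 ≡ 4, 4^2 ≡ 4² = 16, 4^4 ≡ 16² = 256 ≡ 21, 4^8 ≡ 21² = 441 ≡ 18. Since 11 = 8 + 2 + 1, 4^11 ≡ 18·16·4: 18·16 = 288 ≡ 6, then 6·4 = 24. So 4^11 ≡ 24 (mod 47).
Hence ψ⁻¹(4) = 24.

24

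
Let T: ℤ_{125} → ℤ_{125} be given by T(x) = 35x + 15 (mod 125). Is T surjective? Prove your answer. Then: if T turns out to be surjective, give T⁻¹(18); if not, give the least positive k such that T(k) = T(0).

25

Since gcd(35, 125) = 5, we have 35x ≡ 0 (mod 5) for all x, so T(x) ≡ 0 (mod 5).
But 1 ≢ 0 (mod 5), so 1 ∈ ℤ_{125} has no preimage. Thus T is not surjective.
Since T is not surjective, we find the least positive k with T(k) = T(0): this means 35k ≡ 0 (mod 125), i.e. 125 ∣ 35k. Since gcd(35, 125) = 5, dividing through by 5 this holds exactly when 25 ∣ 7k, and as gcd(7, 25) = 1, exactly when 25 ∣ k.
The smallest positive such k is 25.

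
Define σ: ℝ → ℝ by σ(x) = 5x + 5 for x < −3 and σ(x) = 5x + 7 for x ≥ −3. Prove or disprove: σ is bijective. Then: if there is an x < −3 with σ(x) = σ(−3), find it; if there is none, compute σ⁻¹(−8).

Both pieces are strictly increasing (slopes 5 and 5), so each is injective on its own interval.
The left piece maps (−∞, −3) onto (−∞, −10); the right piece maps [−3, ∞) onto [−8, ∞).
The images leave a gap (−10 has no preimage), so σ is not surjective, hence not bijective.
Because the two images are disjoint, no x < −3 has σ(x) = σ(−3), so we compute σ⁻¹(−8): −8 lies in [−8, ∞), so solve 5x + 7 = −8: x = (−8 − 7)/5 = −3.

-3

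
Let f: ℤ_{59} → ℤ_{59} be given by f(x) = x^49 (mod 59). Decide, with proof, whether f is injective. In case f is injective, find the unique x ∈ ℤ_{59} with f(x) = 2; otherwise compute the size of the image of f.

Since 59 is prime, the nonzero elements of ℤ_{59} form a cyclic group of order 58.
As gcd(49, 58) = 1, raising to the 49th power is a bijection on this group: if x_1^49 ≡ x_2^49 then (x_1x_2^{−1})^49 = 1, and the only element of order dividing gcd(49, 58) = 1 is 1, so x_1 = x_2.
With f(0) = 0 this makes f injective on all of ℤ_{59}, hence bijective (finite equal-size domain and codomain). In particular f is injective.
Since f is injective, we find the preimage of 2. The inverse of x ↦ x^49 on (ℤ_{59})^× is x ↦ x^45, because 49·45 = 2205 = 38·58 + 1 ≡ 1 (mod 58) and x^{58} = 1 for x ≠ 0 (Fermat). So f⁻¹(2) = 2^45 mod 59.
Repeated squaring mod 59: 2^1 ≡ 2, 2^2 ≡ 2² = 4, 2^4 ≡ 4² = 16, 2^8 ≡ 16² = 256 ≡ 20, 2^16 ≡ 20² = 400 ≡ 46, 2^32 ≡ 46² = 2116 ≡ 51. Since 45 = 32 + 8 + 4 + 1, 2^45 ≡ 51·20·16·2: 51·20 = 1020 ≡ 17, then 17·16 = 272 ≡ 36, then 36·2 = 72 ≡ 13. So 2^45 ≡ 13 (mod 59).
Hence f⁻¹(2) = 13.

13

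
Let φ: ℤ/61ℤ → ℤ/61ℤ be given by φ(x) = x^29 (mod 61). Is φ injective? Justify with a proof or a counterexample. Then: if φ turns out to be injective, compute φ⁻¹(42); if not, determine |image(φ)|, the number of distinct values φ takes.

16

Since 61 is prime, the nonzero elements of ℤ/61ℤ form a cyclic group of order 60.
As gcd(29, 60) = 1, raising to the 29th power is a bijection on this group: if a^29 ≡ b^29 then (ab^{−1})^29 = 1, and the only element of order dividing gcd(29, 60) = 1 is 1, so a = b.
With φ(0) = 0 this makes φ injective on all of ℤ/61ℤ, hence bijective (finite equal-size domain and codomain). In particular φ is injective.
Since φ is injective, we find the preimage of 42. The inverse of x ↦ x^29 on (ℤ/61ℤ)^× is x ↦ x^29, because 29·29 = 841 = 14·60 + 1 ≡ 1 (mod 60) and x^{60} = 1 for x ≠ 0 (Fermat). So φ⁻¹(42) = 42^29 mod 61.
Repeated squaring mod 61: 42^1 ≡ 42, 42^2 ≡ 42² = 1764 ≡ 56, 42^4 ≡ 56² = 3136 ≡ 25, 42^8 ≡ 25² = 625 ≡ 15, 42^16 ≡ 15² = 225 ≡ 42. Since 29 = 16 + 8 + 4 + 1, 42^29 ≡ 42·15·25·42: 42·15 = 630 ≡ 20, then 20·25 = 500 ≡ 12, then 12·42 = 504 ≡ 16. So 42^29 ≡ 16 (mod 61).
Hence φ⁻¹(42) = 16.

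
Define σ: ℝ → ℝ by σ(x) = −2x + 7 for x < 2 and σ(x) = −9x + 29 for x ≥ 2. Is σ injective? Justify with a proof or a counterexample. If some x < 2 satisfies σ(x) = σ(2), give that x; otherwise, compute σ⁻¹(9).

Both pieces are strictly decreasing (slopes −2 and −9), so each is injective on its own interval.
The left piece maps (−∞, 2) onto (3, ∞); the right piece maps [2, ∞) onto (−∞, 11].
These images overlap. In particular σ(2) = 11 (right piece), and solving −2x + 7 = 11 on the left piece gives x = −2 < 2.
So σ(−2) = σ(2) with −2 ≠ 2, and σ is not injective. This x = −2 is the requested value below 2.

-2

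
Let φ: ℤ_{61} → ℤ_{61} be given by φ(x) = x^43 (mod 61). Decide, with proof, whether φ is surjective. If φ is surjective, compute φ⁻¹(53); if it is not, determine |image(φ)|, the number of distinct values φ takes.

Since 61 is prime, the nonzero elements of ℤ_{61} form a cyclic group of order 60.
As gcd(43, 60) = 1, raising to the 43rd power is a bijection on this group: if s^43 ≡ t^43 then (st^{−1})^43 = 1, and the only element of order dividing gcd(43, 60) = 1 is 1, so s = t.
With φ(0) = 0 this makes φ injective on all of ℤ_{61}, hence bijective (finite equal-size domain and codomain). In particular φ is surjective.
Since φ is surjective, we find the preimage of 53. The inverse of x ↦ x^43 on (ℤ_{61})^× is x ↦ x^7, because 43·7 = 301 = 5·60 + 1 ≡ 1 (mod 60) and x^{60} = 1 for x ≠ 0 (Fermat). So φ⁻¹(53) = 53^7 mod 61.
Repeated squaring mod 61: 53^1 ≡ 53, 53^2 ≡ 53² = 2809 ≡ 3, 53^4 ≡ 3² = 9. Since 7 = 4 + 2 + 1, 53^7 ≡ 9·3·53: 9·3 = 27, then 27·53 = 1431 ≡ 28. So 53^7 ≡ 28 (mod 61).
Hence φ⁻¹(53) = 28.

28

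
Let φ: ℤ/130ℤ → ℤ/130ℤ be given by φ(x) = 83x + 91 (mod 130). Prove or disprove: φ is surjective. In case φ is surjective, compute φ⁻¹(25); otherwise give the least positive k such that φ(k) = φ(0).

18

By definition, φ is surjective if every y in the codomain equals φ(x) for some x in the domain.
Since gcd(83, 130) = 1, 83 is invertible modulo 130. Euclid's algorithm: 130 = 1·83 + 47, 83 = 1·47 + 36, 47 = 1·36 + 11, 36 = 3·11 + 3, 11 = 3·3 + 2, 3 = 1·2 + 1; back-substituting gives 1 = 47·83 − 30·130, so 83⁻¹ ≡ 47 (mod 130).
For any y ∈ ℤ/130ℤ, x = 47(y − 91) mod 130 satisfies φ(x) = 83·47(y − 91) + 91 ≡ y (since 83·47 ≡ 1 mod 130). So every y has a preimage.
Therefore φ is surjective.
Since φ is surjective, we compute φ⁻¹(25): solve 83x + 91 ≡ 25 (mod 130), i.e. 83x ≡ 64 (mod 130).
Multiplying by 83⁻¹ = 47 gives x ≡ 47·64 = 3008 = 23·130 + 18 ≡ 18 (mod 130).
Check: φ(18) = 83·18 + 91 = 1585 = 12·130 + 25 ≡ 25 (mod 130).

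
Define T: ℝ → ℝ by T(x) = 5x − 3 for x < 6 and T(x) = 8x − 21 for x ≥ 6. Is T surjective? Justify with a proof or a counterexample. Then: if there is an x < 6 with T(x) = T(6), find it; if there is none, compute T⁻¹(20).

Both pieces are strictly increasing (slopes 5 and 8), so each is injective on its own interval.
The left piece maps (−∞, 6) onto (−∞, 27); the right piece maps [6, ∞) onto [27, ∞).
These images together cover ℝ, so T is surjective.
Because the two images are disjoint, no x < 6 has T(x) = T(6), so we compute T⁻¹(20): 20 lies in (−∞, 27), so solve 5x − 3 = 20: x = (20 + 3)/5 = 23/5.

23/5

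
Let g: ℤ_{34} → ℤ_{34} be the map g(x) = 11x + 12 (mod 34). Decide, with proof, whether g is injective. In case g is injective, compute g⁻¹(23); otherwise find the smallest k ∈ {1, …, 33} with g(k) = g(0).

Suppose g(u) = g(v) in ℤ_{34}. Then 11u + 12 ≡ 11v + 12 (mod 34), hence 11(u − v) ≡ 0 (mod 34).
Since gcd(11, 34) = 1, 11 is invertible modulo 34, so u − v ≡ 0 (mod 34), i.e. u = v.
Hence g is injective.
We now compute 11⁻¹ mod 34 explicitly. Euclid's algorithm: 34 = 3·11 + 1; back-substituting gives 1 = 31·11 − 10·34, so 11⁻¹ ≡ 31 (mod 34).
Since g is injective, we find g⁻¹(23): we need 11x ≡ 23 − 12 ≡ 11 (mod 34). Using 11⁻¹ = 31: x ≡ 31·11 = 341 = 10·34 + 1, so x = 1.
Check: g(1) = 11·1 + 12 = 23 ≡ 23 (mod 34).

1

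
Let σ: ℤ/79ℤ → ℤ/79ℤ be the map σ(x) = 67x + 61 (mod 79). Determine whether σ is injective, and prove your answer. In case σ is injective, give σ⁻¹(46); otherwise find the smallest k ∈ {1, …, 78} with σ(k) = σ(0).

By definition, σ is injective when σ(x_1) = σ(x_2) forces x_1 = x_2.
If σ(x_1) = σ(x_2), then 67x_1 ≡ 67x_2 (mod 79). Because gcd(67, 79) = 1, we may cancel 67 to get x_1 ≡ x_2 (mod 79).
Therefore σ is injective.
We now compute 67⁻¹ mod 79 explicitly. Euclid's algorithm: 79 = 1·67 + 12, 67 = 5·12 + 7, 12 = 1·7 + 5, 7 = 1·5 + 2, 5 = 2·2 + 1; back-substituting gives 1 = 46·67 − 39·79, so 67⁻¹ ≡ 46 (mod 79).
Since σ is injective, we compute σ⁻¹(46): solve 67x + 61 ≡ 46 (mod 79), i.e. 67x ≡ 64 (mod 79).
Multiplying by 67⁻¹ = 46 gives x ≡ 46·64 = 2944 = 37·79 + 21 ≡ 21 (mod 79).
Check: σ(21) = 67·21 + 61 = 1468 = 18·79 + 46 ≡ 46 (mod 79).

21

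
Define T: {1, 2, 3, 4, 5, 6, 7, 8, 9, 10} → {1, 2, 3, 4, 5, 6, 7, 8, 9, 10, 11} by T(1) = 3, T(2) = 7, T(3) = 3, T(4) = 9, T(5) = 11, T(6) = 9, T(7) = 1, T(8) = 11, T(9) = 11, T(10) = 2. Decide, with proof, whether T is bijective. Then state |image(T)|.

6

T(1) = 3 = T(3) with 1 ≠ 3, so T is not injective, hence not bijective.
The image of T is {1, 2, 3, 7, 9, 11}, which has 6 elements.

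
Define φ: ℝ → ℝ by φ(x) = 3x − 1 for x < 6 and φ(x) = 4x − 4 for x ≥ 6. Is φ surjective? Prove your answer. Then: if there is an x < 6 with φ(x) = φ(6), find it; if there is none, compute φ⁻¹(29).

Both pieces are strictly increasing (slopes 3 and 4), so each is injective on its own interval.
The left piece maps (−∞, 6) onto (−∞, 17); the right piece maps [6, ∞) onto [20, ∞).
The union (−∞, 17) ∪ [20, ∞) omits the interval between 17 and 20; in particular 17 has no preimage. So φ is not surjective.
Because the two images are disjoint, no x < 6 has φ(x) = φ(6), so we compute φ⁻¹(29): 29 lies in [20, ∞), so solve 4x − 4 = 29: x = (29 + 4)/4 = 33/4.

33/4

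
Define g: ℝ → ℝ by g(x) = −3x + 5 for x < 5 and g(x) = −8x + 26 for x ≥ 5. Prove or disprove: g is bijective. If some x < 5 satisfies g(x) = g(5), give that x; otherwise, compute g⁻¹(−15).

Both pieces are strictly decreasing (slopes −3 and −8), so each is injective on its own interval.
The left piece maps (−∞, 5) onto (−10, ∞); the right piece maps [5, ∞) onto (−∞, −14].
The images leave a gap (−10 has no preimage), so g is not surjective, hence not bijective.
Because the two images are disjoint, no x < 5 has g(x) = g(5), so we compute g⁻¹(−15): −15 lies in (−∞, −14], so solve −8x + 26 = −15: x = (−15 − 26)/(−8) = 41/8.

41/8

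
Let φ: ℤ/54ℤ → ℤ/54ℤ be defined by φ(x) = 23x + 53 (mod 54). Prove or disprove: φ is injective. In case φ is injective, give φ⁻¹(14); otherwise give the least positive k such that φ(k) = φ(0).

3

Recall: φ is injective when φ(u) = φ(v) forces u = v.
Suppose φ(u) = φ(v) in ℤ/54ℤ. Then 23u + 53 ≡ 23v + 53 (mod 54), therefore 23(u − v) ≡ 0 (mod 54).
Since gcd(23, 54) = 1, 23 is invertible modulo 54, therefore u − v ≡ 0 (mod 54), i.e. u = v.
Thus φ is injective.
We now compute 23⁻¹ mod 54 explicitly. Euclid's algorithm: 54 = 2·23 + 8, 23 = 2·8 + 7, 8 = 1·7 + 1; back-substituting gives 1 = 47·23 − 20·54, so 23⁻¹ ≡ 47 (mod 54).
Since φ is injective, we find φ⁻¹(14): we need 23x ≡ 14 − 53 ≡ 15 (mod 54). Using 23⁻¹ = 47: x ≡ 47·15 = 705 = 13·54 + 3, so x = 3.
Check: φ(3) = 23·3 + 53 = 122 = 2·54 + 14 ≡ 14 (mod 54).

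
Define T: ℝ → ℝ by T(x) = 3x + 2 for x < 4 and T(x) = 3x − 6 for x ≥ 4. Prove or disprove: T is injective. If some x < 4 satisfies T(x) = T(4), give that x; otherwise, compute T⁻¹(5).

Both pieces are strictly increasing (slopes 3 and 3), so each is injective on its own interval.
The left piece maps (−∞, 4) onto (−∞, 14); the right piece maps [4, ∞) onto [6, ∞).
These images overlap. In particular T(4) = 6 (right piece), and solving 3x + 2 = 6 on the left piece gives x = 4/3 < 4.
So T(4/3) = T(4) with 4/3 ≠ 4, and T is not injective. This x = 4/3 is the requested value below 4.

4/3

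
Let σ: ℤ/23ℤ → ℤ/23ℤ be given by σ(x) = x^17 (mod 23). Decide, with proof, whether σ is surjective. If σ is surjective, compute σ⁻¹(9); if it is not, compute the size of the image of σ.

12

Since 23 is prime, the nonzero elements of ℤ/23ℤ form a cyclic group of order 22.
As gcd(17, 22) = 1, raising to the 17th power is a bijection on this group: if a^17 ≡ b^17 then (ab^{−1})^17 = 1, and the only element of order dividing gcd(17, 22) = 1 is 1, so a = b.
With σ(0) = 0 this makes σ injective on all of ℤ/23ℤ, hence bijective (finite equal-size domain and codomain). In particular σ is surjective.
Since σ is surjective, we find the preimage of 9. The inverse of x ↦ x^17 on (ℤ/23ℤ)^× is x ↦ x^13, because 17·13 = 221 = 10·22 + 1 ≡ 1 (mod 22) and x^{22} = 1 for x ≠ 0 (Fermat). So σ⁻¹(9) = 9^13 mod 23.
Repeated squaring mod 23: 9^1 ≡ 9, 9^2 ≡ 9² = 81 ≡ 12, 9^4 ≡ 12² = 144 ≡ 6, 9^8 ≡ 6² = 36 ≡ 13. Since 13 = 8 + 4 + 1, 9^13 ≡ 13·6·9: 13·6 = 78 ≡ 9, then 9·9 = 81 ≡ 12. So 9^13 ≡ 12 (mod 23).
Hence σ⁻¹(9) = 12.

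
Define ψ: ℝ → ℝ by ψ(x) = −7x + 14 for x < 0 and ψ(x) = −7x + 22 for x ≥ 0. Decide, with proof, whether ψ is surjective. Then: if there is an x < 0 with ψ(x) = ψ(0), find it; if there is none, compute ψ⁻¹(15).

-8/7

Both pieces are strictly decreasing (slopes −7 and −7), so each is injective on its own interval.
The left piece maps (−∞, 0) onto (14, ∞); the right piece maps [0, ∞) onto (−∞, 22].
The union (14, ∞) ∪ (−∞, 22] covers ℝ, so ψ is surjective.
For the follow-up: the images overlap, so an x < 0 with ψ(x) = ψ(0) exists. ψ(0) = 22; solving −7x + 14 = 22 for x < 0 gives x = (22 − 14)/(−7) = −8/7.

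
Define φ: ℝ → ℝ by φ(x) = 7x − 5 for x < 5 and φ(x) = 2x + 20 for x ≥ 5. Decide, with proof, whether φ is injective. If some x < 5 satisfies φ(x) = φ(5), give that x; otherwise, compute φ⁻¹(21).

26/7

Both pieces are strictly increasing (slopes 7 and 2), so each is injective on its own interval.
The left piece maps (−∞, 5) onto (−∞, 30); the right piece maps [5, ∞) onto [30, ∞).
These images are disjoint, so no value is attained by both pieces. Hence φ is injective.
Because the two images are disjoint, no x < 5 has φ(x) = φ(5), so we compute φ⁻¹(21): 21 lies in (−∞, 30), so solve 7x − 5 = 21: x = (21 + 5)/7 = 26/7.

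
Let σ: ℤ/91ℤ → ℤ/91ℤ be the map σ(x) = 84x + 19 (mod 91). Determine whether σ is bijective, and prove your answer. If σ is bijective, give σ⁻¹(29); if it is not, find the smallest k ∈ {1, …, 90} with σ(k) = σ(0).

13

By definition, injectivity means: for all x_1, x_2 in the domain, σ(x_1) = σ(x_2) implies x_1 = x_2.
We have gcd(84, 91) = 7 > 1. Taking x_1 = 0 and x_2 = 13: σ(0) = 19 and σ(13) = 84·13 + 19 = 1111 ≡ 19 (mod 91).
So σ(0) = σ(13) while 0 ≠ 13, hence σ is not injective, hence not bijective.
Since σ is not bijective, we find the least positive k with σ(k) = σ(0): this means 84k ≡ 0 (mod 91), i.e. 91 ∣ 84k. Since gcd(84, 91) = 7, dividing through by 7 this holds exactly when 13 ∣ 12k, and as gcd(12, 13) = 1, exactly when 13 ∣ k.
The smallest positive such k is 13.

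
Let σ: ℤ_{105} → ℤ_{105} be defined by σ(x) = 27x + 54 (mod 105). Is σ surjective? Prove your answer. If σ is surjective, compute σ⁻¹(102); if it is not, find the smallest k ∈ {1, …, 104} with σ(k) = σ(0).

35

Recall that surjectivity means every element of the codomain has a preimage under σ.
Since gcd(27, 105) = 3, we have 27x ≡ 0 (mod 3) for all x, so σ(x) ≡ 0 (mod 3).
But 1 ≢ 0 (mod 3), so 1 ∈ ℤ_{105} has no preimage. Thus σ is not surjective.
Since σ is not surjective, we find the least positive k with σ(k) = σ(0): this means 27k ≡ 0 (mod 105), i.e. 105 ∣ 27k. Since gcd(27, 105) = 3, dividing through by 3 this holds exactly when 35 ∣ 9k, and as gcd(9, 35) = 1, exactly when 35 ∣ k.
The smallest positive such k is 35.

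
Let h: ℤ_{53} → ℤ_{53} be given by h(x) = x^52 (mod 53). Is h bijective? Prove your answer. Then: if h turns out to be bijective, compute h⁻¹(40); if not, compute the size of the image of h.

h(1) = 1^52 = 1.
h(2): Repeated squaring mod 53: 2^1 ≡ 2, 2^2 ≡ 2² = 4, 2^4 ≡ 4² = 16, 2^8 ≡ 16² = 256 ≡ 44, 2^16 ≡ 44² = 1936 ≡ 28, 2^32 ≡ 28² = 784 ≡ 42. Since 52 = 32 + 16 + 4, 2^52 ≡ 42·28·16: 42·28 = 1176 ≡ 10, then 10·16 = 160 ≡ 1. So 2^52 ≡ 1 (mod 53).
So h(1) = h(2) = 1 while 1 ≠ 2, hence h is not injective, hence not bijective.
Since h is not bijective, we determine |image(h)|. Computing x^52 mod 53 for each x (by repeated squaring, reducing mod 53 at every step), the values h(0), h(1), …, h(52) are: 0, 1, 1, 1, 1, 1, 1, 1, 1, 1, 1, 1, 1, 1, 1, 1, 1, 1, 1, 1, 1, 1, 1, 1, 1, 1, 1, 1, 1, 1, 1, 1, 1, 1, 1, 1, 1, 1, 1, 1, 1, 1, 1, 1, 1, 1, 1, 1, 1, 1, 1, 1, 1.
The distinct values are {0, 1}; there are 2 of them.

2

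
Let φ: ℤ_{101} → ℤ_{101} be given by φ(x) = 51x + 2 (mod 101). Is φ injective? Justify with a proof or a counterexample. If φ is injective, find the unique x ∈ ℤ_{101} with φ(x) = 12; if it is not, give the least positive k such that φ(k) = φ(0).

Suppose φ(a) = φ(b) in ℤ_{101}. Then 51a + 2 ≡ 51b + 2 (mod 101), hence 51(a − b) ≡ 0 (mod 101).
Since gcd(51, 101) = 1, 51 is invertible modulo 101, so a − b ≡ 0 (mod 101), i.e. a = b.
Thus φ is injective.
We now compute 51⁻¹ mod 101 explicitly. Euclid's algorithm: 101 = 1·51 + 50, 51 = 1·50 + 1; back-substituting gives 1 = 2·51 − 1·101, so 51⁻¹ ≡ 2 (mod 101).
Since φ is injective, we find φ⁻¹(12): we need 51x ≡ 12 − 2 ≡ 10 (mod 101). Using 51⁻¹ = 2: x ≡ 2·10 = 20, so x = 20.
Check: φ(20) = 51·20 + 2 = 1022 = 10·101 + 12 ≡ 12 (mod 101).

20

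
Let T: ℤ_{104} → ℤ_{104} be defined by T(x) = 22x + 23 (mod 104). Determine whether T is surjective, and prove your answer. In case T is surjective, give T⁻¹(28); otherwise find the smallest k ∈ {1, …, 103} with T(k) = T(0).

Recall: T is surjective if every y in the codomain equals T(x) for some x in the domain.
Since gcd(22, 104) = 2, we have 22x ≡ 0 (mod 2) for all x, so T(x) ≡ 1 (mod 2).
But 0 ≢ 1 (mod 2), so 0 ∈ ℤ_{104} has no preimage. Therefore T is not surjective.
Since T is not surjective, we find the least positive k with T(k) = T(0): this means 22k ≡ 0 (mod 104), i.e. 104 ∣ 22k. Since gcd(22, 104) = 2, dividing through by 2 this holds exactly when 52 ∣ 11k, and as gcd(11, 52) = 1, exactly when 52 ∣ k.
The smallest positive such k is 52.

52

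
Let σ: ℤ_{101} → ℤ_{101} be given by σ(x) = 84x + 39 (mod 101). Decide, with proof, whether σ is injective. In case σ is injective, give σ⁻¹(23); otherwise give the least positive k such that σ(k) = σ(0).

Recall: σ is injective if σ(a) = σ(b) implies a = b.
Suppose σ(a) = σ(b) in ℤ_{101}. Then 84a + 39 ≡ 84b + 39 (mod 101), thus 84(a − b) ≡ 0 (mod 101).
Since gcd(84, 101) = 1, 84 is invertible modulo 101, so a − b ≡ 0 (mod 101), i.e. a = b.
So σ is injective.
We now compute 84⁻¹ mod 101 explicitly. Euclid's algorithm: 101 = 1·84 + 17, 84 = 4·17 + 16, 17 = 1·16 + 1; back-substituting gives 1 = 95·84 − 79·101, so 84⁻¹ ≡ 95 (mod 101).
Since σ is injective, we find σ⁻¹(23): we need 84x ≡ 23 − 39 ≡ 85 (mod 101). Using 84⁻¹ = 95: x ≡ 95·85 = 8075 = 79·101 + 96, so x = 96.
Check: σ(96) = 84·96 + 39 = 8103 = 80·101 + 23 ≡ 23 (mod 101).

96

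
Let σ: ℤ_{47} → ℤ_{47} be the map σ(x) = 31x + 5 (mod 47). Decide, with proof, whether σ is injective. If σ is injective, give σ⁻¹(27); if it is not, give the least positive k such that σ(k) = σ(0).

If σ(x_1) = σ(x_2), then 31x_1 ≡ 31x_2 (mod 47). Because gcd(31, 47) = 1, we may cancel 31 to get x_1 ≡ x_2 (mod 47).
Hence σ is injective.
We now compute 31⁻¹ mod 47 explicitly. Euclid's algorithm: 47 = 1·31 + 16, 31 = 1·16 + 15, 16 = 1·15 + 1; back-substituting gives 1 = 44·31 − 29·47, so 31⁻¹ ≡ 44 (mod 47).
Since σ is injective, we find σ⁻¹(27): we need 31x ≡ 27 − 5 ≡ 22 (mod 47). Using 31⁻¹ = 44: x ≡ 44·22 = 968 = 20·47 + 28, so x = 28.
Check: σ(28) = 31·28 + 5 = 873 = 18·47 + 27 ≡ 27 (mod 47).

28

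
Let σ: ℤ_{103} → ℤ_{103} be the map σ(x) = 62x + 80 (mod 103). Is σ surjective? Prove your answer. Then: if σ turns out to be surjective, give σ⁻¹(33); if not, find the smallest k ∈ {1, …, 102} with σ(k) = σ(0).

74

By definition, surjectivity means every element of the codomain has a preimage under σ.
Since gcd(62, 103) = 1, 62 is invertible modulo 103. Euclid's algorithm: 103 = 1·62 + 41, 62 = 1·41 + 21, 41 = 1·21 + 20, 21 = 1·20 + 1; back-substituting gives 1 = 5·62 − 3·103, so 62⁻¹ ≡ 5 (mod 103).
For any y ∈ ℤ_{103}, x = 5(y − 80) mod 103 satisfies σ(x) = 62·5(y − 80) + 80 ≡ y (since 62·5 ≡ 1 mod 103). So every y has a preimage.
So σ is surjective.
Since σ is surjective, we find σ⁻¹(33): we need 62x ≡ 33 − 80 ≡ 56 (mod 103). Using 62⁻¹ = 5: x ≡ 5·56 = 280 = 2·103 + 74, so x = 74.
Check: σ(74) = 62·74 + 80 = 4668 = 45·103 + 33 ≡ 33 (mod 103).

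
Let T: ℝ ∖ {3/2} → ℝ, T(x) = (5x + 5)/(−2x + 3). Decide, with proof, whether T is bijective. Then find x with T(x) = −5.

4

If T(x) = −5/2, cross-multiplying gives −2(5x + 5) = 5(−2x + 3), which simplifies to −10 = 15 — false.  So −5/2 has no preimage and T is not surjective.
Thus T is not bijective.
Solving T(x) = −5: cross-multiplying gives 5x + 5 = −5(−2x + 3), which rearranges to −5x = −20, so x = 4.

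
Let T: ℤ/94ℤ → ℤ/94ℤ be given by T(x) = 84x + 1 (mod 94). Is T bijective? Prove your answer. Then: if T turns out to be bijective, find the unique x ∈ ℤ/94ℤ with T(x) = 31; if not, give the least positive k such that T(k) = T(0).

47

We have gcd(84, 94) = 2 > 1. Taking a = 0 and b = 47: T(0) = 1 and T(47) = 84·47 + 1 = 3949 ≡ 1 (mod 94).
So T(0) = T(47) while 0 ≠ 47, thus T is not injective, hence not bijective.
Since T is not bijective, we find the least positive k with T(k) = T(0): this means 84k ≡ 0 (mod 94), i.e. 94 ∣ 84k. Since gcd(84, 94) = 2, dividing through by 2 this holds exactly when 47 ∣ 42k, and as gcd(42, 47) = 1, exactly when 47 ∣ k.
The smallest positive such k is 47.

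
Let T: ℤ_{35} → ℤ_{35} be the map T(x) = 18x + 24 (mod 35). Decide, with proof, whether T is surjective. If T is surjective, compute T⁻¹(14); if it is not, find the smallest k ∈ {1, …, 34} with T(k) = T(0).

15

Recall that T is surjective if every y in the codomain equals T(x) for some x in the domain.
Since gcd(18, 35) = 1, 18 is invertible modulo 35. Euclid's algorithm: 35 = 1·18 + 17, 18 = 1·17 + 1; back-substituting gives 1 = 2·18 − 1·35, so 18⁻¹ ≡ 2 (mod 35).
For any y ∈ ℤ_{35}, x = 2(y − 24) mod 35 satisfies T(x) = 18·2(y − 24) + 24 ≡ y (since 18·2 ≡ 1 mod 35). So every y has a preimage.
Therefore T is surjective.
Since T is surjective, we compute T⁻¹(14): solve 18x + 24 ≡ 14 (mod 35), i.e. 18x ≡ 25 (mod 35).
Multiplying by 18⁻¹ = 2 gives x ≡ 2·25 = 50 = 1·35 + 15 ≡ 15 (mod 35).
Check: T(15) = 18·15 + 24 = 294 = 8·35 + 14 ≡ 14 (mod 35).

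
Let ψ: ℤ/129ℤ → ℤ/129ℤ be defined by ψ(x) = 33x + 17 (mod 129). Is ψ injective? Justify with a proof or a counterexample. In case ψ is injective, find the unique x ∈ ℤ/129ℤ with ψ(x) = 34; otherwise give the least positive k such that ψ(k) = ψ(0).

We have gcd(33, 129) = 3 > 1. Taking s = 0 and t = 43: ψ(0) = 17 and ψ(43) = 33·43 + 17 = 1436 ≡ 17 (mod 129).
So ψ(0) = ψ(43) while 0 ≠ 43, so ψ is not injective.
Since ψ is not injective, we find the least positive k with ψ(k) = ψ(0): this means 33k ≡ 0 (mod 129), i.e. 129 ∣ 33k. Since gcd(33, 129) = 3, dividing through by 3 this holds exactly when 43 ∣ 11k, and as gcd(11, 43) = 1, exactly when 43 ∣ k.
The smallest positive such k is 43.

43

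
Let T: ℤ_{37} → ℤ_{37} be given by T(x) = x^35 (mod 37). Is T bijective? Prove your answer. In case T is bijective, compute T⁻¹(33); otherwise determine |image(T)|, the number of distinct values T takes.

9

Since 37 is prime, the nonzero elements of ℤ_{37} form a cyclic group of order 36.
As gcd(35, 36) = 1, raising to the 35th power is a bijection on this group: if u^35 ≡ v^35 then (uv^{−1})^35 = 1, and the only element of order dividing gcd(35, 36) = 1 is 1, so u = v.
With T(0) = 0 this makes T injective on all of ℤ_{37}, hence bijective (finite equal-size domain and codomain). In particular T is bijective.
Since T is bijective, we find the preimage of 33. The inverse of x ↦ x^35 on (ℤ_{37})^× is x ↦ x^35, because 35·35 = 1225 = 34·36 + 1 ≡ 1 (mod 36) and x^{36} = 1 for x ≠ 0 (Fermat). So T⁻¹(33) = 33^35 mod 37.
Repeated squaring mod 37: 33^1 ≡ 33, 33^2 ≡ 33² = 1089 ≡ 16, 33^4 ≡ 16² = 256 ≡ 34, 33^8 ≡ 34² = 1156 ≡ 9, 33^16 ≡ 9² = 81 ≡ 7, 33^32 ≡ 7² = 49 ≡ 12. Since 35 = 32 + 2 + 1, 33^35 ≡ 12·16·33: 12·16 = 192 ≡ 7, then 7·33 = 231 ≡ 9. So 33^35 ≡ 9 (mod 37).
Hence T⁻¹(33) = 9.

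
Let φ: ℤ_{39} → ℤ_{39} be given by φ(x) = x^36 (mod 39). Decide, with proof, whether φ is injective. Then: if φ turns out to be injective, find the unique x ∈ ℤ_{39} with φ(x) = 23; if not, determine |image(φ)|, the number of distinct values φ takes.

φ(1) = 1^36 = 1.
φ(2): Repeated squaring mod 39: 2^1 ≡ 2, 2^2 ≡ 2² = 4, 2^4 ≡ 4² = 16, 2^8 ≡ 16² = 256 ≡ 22, 2^16 ≡ 22² = 484 ≡ 16, 2^32 ≡ 16² = 256 ≡ 22. Since 36 = 32 + 4, 2^36 ≡ 22·16: 22·16 = 352 ≡ 1. So 2^36 ≡ 1 (mod 39).
So φ(1) = φ(2) = 1 while 1 ≠ 2, therefore φ is not injective.
Since φ is not injective, we determine |image(φ)|. Computing x^36 mod 39 for each x (by repeated squaring, reducing mod 39 at every step), the values φ(0), φ(1), …, φ(38) are: 0, 1, 1, 27, 1, 1, 27, 1, 1, 27, 1, 1, 27, 13, 1, 27, 1, 1, 27, 1, 1, 27, 1, 1, 27, 1, 13, 27, 1, 1, 27, 1, 1, 27, 1, 1, 27, 1, 1.
The distinct values are {0, 1, 13, 27}; there are 4 of them.

4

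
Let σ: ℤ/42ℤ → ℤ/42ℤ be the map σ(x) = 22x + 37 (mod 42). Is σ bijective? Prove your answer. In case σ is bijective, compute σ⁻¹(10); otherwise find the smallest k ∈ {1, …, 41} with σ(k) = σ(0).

We have gcd(22, 42) = 2 > 1. Taking a = 0 and b = 21: σ(0) = 37 and σ(21) = 22·21 + 37 = 499 ≡ 37 (mod 42).
So σ(0) = σ(21) while 0 ≠ 21, hence σ is not injective, hence not bijective.
Since σ is not bijective, we find the least positive k with σ(k) = σ(0): this means 22k ≡ 0 (mod 42), i.e. 42 ∣ 22k. Since gcd(22, 42) = 2, dividing through by 2 this holds exactly when 21 ∣ 11k, and as gcd(11, 21) = 1, exactly when 21 ∣ k.
The smallest positive such k is 21.

21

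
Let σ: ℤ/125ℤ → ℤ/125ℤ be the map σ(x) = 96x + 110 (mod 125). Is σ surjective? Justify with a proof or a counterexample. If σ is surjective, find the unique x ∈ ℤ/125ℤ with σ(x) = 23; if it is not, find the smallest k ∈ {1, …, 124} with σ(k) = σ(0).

3

Since gcd(96, 125) = 1, 96 is invertible modulo 125. Euclid's algorithm: 125 = 1·96 + 29, 96 = 3·29 + 9, 29 = 3·9 + 2, 9 = 4·2 + 1; back-substituting gives 1 = 56·96 − 43·125, so 96⁻¹ ≡ 56 (mod 125).
For any y ∈ ℤ/125ℤ, x = 56(y − 110) mod 125 satisfies σ(x) = 96·56(y − 110) + 110 ≡ y (since 96·56 ≡ 1 mod 125). So every y has a preimage.
Hence σ is surjective.
Since σ is surjective, we find σ⁻¹(23): we need 96x ≡ 23 − 110 ≡ 38 (mod 125). Using 96⁻¹ = 56: x ≡ 56·38 = 2128 = 17·125 + 3, so x = 3.
Check: σ(3) = 96·3 + 110 = 398 = 3·125 + 23 ≡ 23 (mod 125).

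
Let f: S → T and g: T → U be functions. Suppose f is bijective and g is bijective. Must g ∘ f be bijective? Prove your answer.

Injectivity: if g(f(x_1)) = g(f(x_2)) then f(x_1) = f(x_2) (g injective) so x_1 = x_2 (f injective).
Surjectivity: for c ∈ U pick b with g(b) = c, then a with f(a) = b; then (g ∘ f)(a) = c.
Therefore g ∘ f is bijective.

bijective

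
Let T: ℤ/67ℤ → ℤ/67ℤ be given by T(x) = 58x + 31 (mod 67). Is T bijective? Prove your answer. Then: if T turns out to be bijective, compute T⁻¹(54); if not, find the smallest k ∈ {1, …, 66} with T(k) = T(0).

57

Recall: T is injective if T(s) = T(t) implies s = t.
Suppose T(s) = T(t) in ℤ/67ℤ. Then 58s + 31 ≡ 58t + 31 (mod 67), so 58(s − t) ≡ 0 (mod 67).
Since gcd(58, 67) = 1, 58 is invertible modulo 67, so s − t ≡ 0 (mod 67), i.e. s = t.
We now compute 58⁻¹ mod 67 explicitly. Euclid's algorithm: 67 = 1·58 + 9, 58 = 6·9 + 4, 9 = 2·4 + 1; back-substituting gives 1 = 52·58 − 45·67, so 58⁻¹ ≡ 52 (mod 67).
For any y ∈ ℤ/67ℤ, x = 52(y − 31) mod 67 satisfies T(x) = 58·52(y − 31) + 31 ≡ y (since 58·52 ≡ 1 mod 67). So every y has a preimage.
Thus T is bijective.
Since T is bijective, we find T⁻¹(54): we need 58x ≡ 54 − 31 ≡ 23 (mod 67). Using 58⁻¹ = 52: x ≡ 52·23 = 1196 = 17·67 + 57, so x = 57.
Check: T(57) = 58·57 + 31 = 3337 = 49·67 + 54 ≡ 54 (mod 67).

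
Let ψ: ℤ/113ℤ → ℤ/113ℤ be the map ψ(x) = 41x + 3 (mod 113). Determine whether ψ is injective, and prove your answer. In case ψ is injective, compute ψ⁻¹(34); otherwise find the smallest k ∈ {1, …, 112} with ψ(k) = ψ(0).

111

Recall: ψ is injective when ψ(a) = ψ(b) forces a = b.
Suppose ψ(a) = ψ(b) in ℤ/113ℤ. Then 41a + 3 ≡ 41b + 3 (mod 113), thus 41(a − b) ≡ 0 (mod 113).
Since gcd(41, 113) = 1, 41 is invertible modulo 113, thus a − b ≡ 0 (mod 113), i.e. a = b.
Therefore ψ is injective.
We now compute 41⁻¹ mod 113 explicitly. Euclid's algorithm: 113 = 2·41 + 31, 41 = 1·31 + 10, 31 = 3·10 + 1; back-substituting gives 1 = 102·41 − 37·113, so 41⁻¹ ≡ 102 (mod 113).
Since ψ is injective, we compute ψ⁻¹(34): solve 41x + 3 ≡ 34 (mod 113), i.e. 41x ≡ 31 (mod 113).
Multiplying by 41⁻¹ = 102 gives x ≡ 102·31 = 3162 = 27·113 + 111 ≡ 111 (mod 113).
Check: ψ(111) = 41·111 + 3 = 4554 = 40·113 + 34 ≡ 34 (mod 113).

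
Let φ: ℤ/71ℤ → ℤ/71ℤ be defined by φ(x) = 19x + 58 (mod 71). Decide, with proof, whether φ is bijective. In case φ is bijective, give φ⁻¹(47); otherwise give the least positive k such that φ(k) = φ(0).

48

Suppose φ(x_1) = φ(x_2) in ℤ/71ℤ. Then 19x_1 + 58 ≡ 19x_2 + 58 (mod 71), hence 19(x_1 − x_2) ≡ 0 (mod 71).
Since gcd(19, 71) = 1, 19 is invertible modulo 71, therefore x_1 − x_2 ≡ 0 (mod 71), i.e. x_1 = x_2.
We now compute 19⁻¹ mod 71 explicitly. Euclid's algorithm: 71 = 3·19 + 14, 19 = 1·14 + 5, 14 = 2·5 + 4, 5 = 1·4 + 1; back-substituting gives 1 = 15·19 − 4·71, so 19⁻¹ ≡ 15 (mod 71).
Then y ↦ 15(y − 58) is a two-sided inverse to φ, so every y ∈ ℤ/71ℤ has a preimage.
Thus φ is bijective.
Since φ is bijective, we find φ⁻¹(47): we need 19x ≡ 47 − 58 ≡ 60 (mod 71). Using 19⁻¹ = 15: x ≡ 15·60 = 900 = 12·71 + 48, so x = 48.
Check: φ(48) = 19·48 + 58 = 970 = 13·71 + 47 ≡ 47 (mod 71).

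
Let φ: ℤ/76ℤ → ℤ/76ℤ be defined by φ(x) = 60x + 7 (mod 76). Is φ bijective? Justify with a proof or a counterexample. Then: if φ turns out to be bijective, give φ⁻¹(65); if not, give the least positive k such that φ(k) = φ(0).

19

We have gcd(60, 76) = 4 > 1. Taking a = 0 and b = 19: φ(0) = 7 and φ(19) = 60·19 + 7 = 1147 ≡ 7 (mod 76).
So φ(0) = φ(19) while 0 ≠ 19, therefore φ is not injective, hence not bijective.
Since φ is not bijective, we find the least positive k with φ(k) = φ(0): this means 60k ≡ 0 (mod 76), i.e. 76 ∣ 60k. Since gcd(60, 76) = 4, dividing through by 4 this holds exactly when 19 ∣ 15k, and as gcd(15, 19) = 1, exactly when 19 ∣ k.
The smallest positive such k is 19.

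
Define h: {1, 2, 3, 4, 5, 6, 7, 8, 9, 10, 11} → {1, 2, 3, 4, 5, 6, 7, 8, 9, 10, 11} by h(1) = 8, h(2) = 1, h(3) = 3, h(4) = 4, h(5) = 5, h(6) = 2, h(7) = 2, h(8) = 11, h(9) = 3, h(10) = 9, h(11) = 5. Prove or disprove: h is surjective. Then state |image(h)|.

8

No element maps to 6, so h is not surjective.
The image of h is {1, 2, 3, 4, 5, 8, 9, 11}, which has 8 elements.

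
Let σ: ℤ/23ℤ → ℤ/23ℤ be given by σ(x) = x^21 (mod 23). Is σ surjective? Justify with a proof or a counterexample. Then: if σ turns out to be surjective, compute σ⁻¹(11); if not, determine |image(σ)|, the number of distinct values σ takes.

Since 23 is prime, the nonzero elements of ℤ/23ℤ form a cyclic group of order 22.
As gcd(21, 22) = 1, raising to the 21st power is a bijection on this group: if s^21 ≡ t^21 then (st^{−1})^21 = 1, and the only element of order dividing gcd(21, 22) = 1 is 1, so s = t.
With σ(0) = 0 this makes σ injective on all of ℤ/23ℤ, hence bijective (finite equal-size domain and codomain). In particular σ is surjective.
Since σ is surjective, we find the preimage of 11. The inverse of x ↦ x^21 on (ℤ/23ℤ)^× is x ↦ x^21, because 21·21 = 441 = 20·22 + 1 ≡ 1 (mod 22) and x^{22} = 1 for x ≠ 0 (Fermat). So σ⁻¹(11) = 11^21 mod 23.
Repeated squaring mod 23: 11^1 ≡ 11, 11^2 ≡ 11² = 121 ≡ 6, 11^4 ≡ 6² = 36 ≡ 13, 11^8 ≡ 13² = 169 ≡ 8, 11^16 ≡ 8² = 64 ≡ 18. Since 21 = 16 + 4 + 1, 11^21 ≡ 18·13·11: 18·13 = 234 ≡ 4, then 4·11 = 44 ≡ 21. So 11^21 ≡ 21 (mod 23).
Hence σ⁻¹(11) = 21.

21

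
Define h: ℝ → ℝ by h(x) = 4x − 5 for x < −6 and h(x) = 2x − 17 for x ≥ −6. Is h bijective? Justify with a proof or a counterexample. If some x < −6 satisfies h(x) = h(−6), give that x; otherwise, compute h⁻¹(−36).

Both pieces are strictly increasing (slopes 4 and 2), so each is injective on its own interval.
The left piece maps (−∞, −6) onto (−∞, −29); the right piece maps [−6, ∞) onto [−29, ∞).
Since −29 = −29, the images partition ℝ: h is injective and surjective, hence bijective.
Because the two images are disjoint, no x < −6 has h(x) = h(−6), so we compute h⁻¹(−36): −36 lies in (−∞, −29), so solve 4x − 5 = −36: x = (−36 + 5)/4 = −31/4.

-31/4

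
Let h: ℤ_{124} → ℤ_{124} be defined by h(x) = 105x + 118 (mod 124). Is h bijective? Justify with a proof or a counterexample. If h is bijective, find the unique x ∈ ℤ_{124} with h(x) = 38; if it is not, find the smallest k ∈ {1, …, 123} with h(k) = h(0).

76

If h(x_1) = h(x_2), then 105x_1 ≡ 105x_2 (mod 124). Because gcd(105, 124) = 1, we may cancel 105 to get x_1 ≡ x_2 (mod 124).
We now compute 105⁻¹ mod 124 explicitly. Euclid's algorithm: 124 = 1·105 + 19, 105 = 5·19 + 10, 19 = 1·10 + 9, 10 = 1·9 + 1; back-substituting gives 1 = 13·105 − 11·124, so 105⁻¹ ≡ 13 (mod 124).
Then y ↦ 13(y − 118) is a two-sided inverse to h, so every y ∈ ℤ_{124} has a preimage.
Thus h is bijective.
Since h is bijective, we compute h⁻¹(38): solve 105x + 118 ≡ 38 (mod 124), i.e. 105x ≡ 44 (mod 124).
Multiplying by 105⁻¹ = 13 gives x ≡ 13·44 = 572 = 4·124 + 76 ≡ 76 (mod 124).
Check: h(76) = 105·76 + 118 = 8098 = 65·124 + 38 ≡ 38 (mod 124).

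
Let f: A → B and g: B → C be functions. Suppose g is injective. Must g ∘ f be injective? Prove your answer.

not injective

No. Take A = {0, 1}, B = C = {0, 1, 2, 3}, f(0) = f(1) = 0, and g = identity (injective).
Then (g ∘ f)(0) = (g ∘ f)(1) = 0 with 0 ≠ 1, so g ∘ f is not injective.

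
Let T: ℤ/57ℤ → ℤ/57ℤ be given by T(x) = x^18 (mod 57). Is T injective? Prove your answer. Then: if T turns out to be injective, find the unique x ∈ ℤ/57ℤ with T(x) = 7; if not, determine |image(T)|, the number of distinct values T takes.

4

T(1) = 1^18 = 1.
T(2): Repeated squaring mod 57: 2^1 ≡ 2, 2^2 ≡ 2² = 4, 2^4 ≡ 4² = 16, 2^8 ≡ 16² = 256 ≡ 28, 2^16 ≡ 28² = 784 ≡ 43. Since 18 = 16 + 2, 2^18 ≡ 43·4: 43·4 = 172 ≡ 1. So 2^18 ≡ 1 (mod 57).
So T(1) = T(2) = 1 while 1 ≠ 2, hence T is not injective.
Since T is not injective, we determine |image(T)|. Computing x^18 mod 57 for each x (by repeated squaring, reducing mod 57 at every step), the values T(0), T(1), …, T(56) are: 0, 1, 1, 39, 1, 1, 39, 1, 1, 39, 1, 1, 39, 1, 1, 39, 1, 1, 39, 19, 1, 39, 1, 1, 39, 1, 1, 39, 1, 1, 39, 1, 1, 39, 1, 1, 39, 1, 19, 39, 1, 1, 39, 1, 1, 39, 1, 1, 39, 1, 1, 39, 1, 1, 39, 1, 1.
The distinct values are {0, 1, 19, 39}; there are 4 of them.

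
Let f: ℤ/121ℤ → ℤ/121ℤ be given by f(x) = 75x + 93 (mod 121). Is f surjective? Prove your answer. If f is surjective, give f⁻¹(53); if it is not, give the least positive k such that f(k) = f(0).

Since gcd(75, 121) = 1, 75 is invertible modulo 121. Euclid's algorithm: 121 = 1·75 + 46, 75 = 1·46 + 29, 46 = 1·29 + 17, 29 = 1·17 + 12, 17 = 1·12 + 5, 12 = 2·5 + 2, 5 = 2·2 + 1; back-substituting gives 1 = 71·75 − 44·121, so 75⁻¹ ≡ 71 (mod 121).
For any y ∈ ℤ/121ℤ, x = 71(y − 93) mod 121 satisfies f(x) = 75·71(y − 93) + 93 ≡ y (since 75·71 ≡ 1 mod 121). So every y has a preimage.
Hence f is surjective.
Since f is surjective, we find f⁻¹(53): we need 75x ≡ 53 − 93 ≡ 81 (mod 121). Using 75⁻¹ = 71: x ≡ 71·81 = 5751 = 47·121 + 64, so x = 64.
Check: f(64) = 75·64 + 93 = 4893 = 40·121 + 53 ≡ 53 (mod 121).

64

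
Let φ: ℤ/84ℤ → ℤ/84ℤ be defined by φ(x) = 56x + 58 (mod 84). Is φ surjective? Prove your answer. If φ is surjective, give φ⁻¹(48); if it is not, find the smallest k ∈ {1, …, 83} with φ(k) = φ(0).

3

Since gcd(56, 84) = 28, we have 56x ≡ 0 (mod 28) for all x, so φ(x) ≡ 2 (mod 28).
But 0 ≢ 2 (mod 28), so 0 ∈ ℤ/84ℤ has no preimage. Therefore φ is not surjective.
Since φ is not surjective, we find the least positive k with φ(k) = φ(0): this means 56k ≡ 0 (mod 84), i.e. 84 ∣ 56k. Since gcd(56, 84) = 28, dividing through by 28 this holds exactly when 3 ∣ 2k, and as gcd(2, 3) = 1, exactly when 3 ∣ k.
The smallest positive such k is 3.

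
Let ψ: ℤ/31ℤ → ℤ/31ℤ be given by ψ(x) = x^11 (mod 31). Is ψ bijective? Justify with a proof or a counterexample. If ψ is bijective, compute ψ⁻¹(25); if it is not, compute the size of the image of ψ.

Since 31 is prime, the nonzero elements of ℤ/31ℤ form a cyclic group of order 30.
As gcd(11, 30) = 1, raising to the 11th power is a bijection on this group: if u^11 ≡ v^11 then (uv^{−1})^11 = 1, and the only element of order dividing gcd(11, 30) = 1 is 1, so u = v.
With ψ(0) = 0 this makes ψ injective on all of ℤ/31ℤ, hence bijective (finite equal-size domain and codomain). In particular ψ is bijective.
Since ψ is bijective, we find the preimage of 25. The inverse of x ↦ x^11 on (ℤ/31ℤ)^× is x ↦ x^11, because 11·11 = 121 = 4·30 + 1 ≡ 1 (mod 30) and x^{30} = 1 for x ≠ 0 (Fermat). So ψ⁻¹(25) = 25^11 mod 31.
Repeated squaring mod 31: 25^1 ≡ 25, 25^2 ≡ 25² = 625 ≡ 5, 25^4 ≡ 5² = 25, 25^8 ≡ 25² = 625 ≡ 5. Since 11 = 8 + 2 + 1, 25^11 ≡ 5·5·25: 5·5 = 25, then 25·25 = 625 ≡ 5. So 25^11 ≡ 5 (mod 31).
Hence ψ⁻¹(25) = 5.

5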